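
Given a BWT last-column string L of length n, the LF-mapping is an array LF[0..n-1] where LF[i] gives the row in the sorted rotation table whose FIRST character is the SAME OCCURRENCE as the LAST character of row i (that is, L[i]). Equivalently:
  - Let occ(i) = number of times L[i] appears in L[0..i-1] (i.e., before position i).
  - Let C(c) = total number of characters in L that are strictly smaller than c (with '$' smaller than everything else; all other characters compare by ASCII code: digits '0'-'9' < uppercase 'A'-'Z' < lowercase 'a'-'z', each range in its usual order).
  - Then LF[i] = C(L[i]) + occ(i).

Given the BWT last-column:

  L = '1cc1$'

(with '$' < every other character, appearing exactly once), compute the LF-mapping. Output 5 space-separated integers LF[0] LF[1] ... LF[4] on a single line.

Char counts: '$':1, '1':2, 'c':2
C (first-col start): C('$')=0, C('1')=1, C('c')=3
L[0]='1': occ=0, LF[0]=C('1')+0=1+0=1
L[1]='c': occ=0, LF[1]=C('c')+0=3+0=3
L[2]='c': occ=1, LF[2]=C('c')+1=3+1=4
L[3]='1': occ=1, LF[3]=C('1')+1=1+1=2
L[4]='$': occ=0, LF[4]=C('$')+0=0+0=0

Answer: 1 3 4 2 0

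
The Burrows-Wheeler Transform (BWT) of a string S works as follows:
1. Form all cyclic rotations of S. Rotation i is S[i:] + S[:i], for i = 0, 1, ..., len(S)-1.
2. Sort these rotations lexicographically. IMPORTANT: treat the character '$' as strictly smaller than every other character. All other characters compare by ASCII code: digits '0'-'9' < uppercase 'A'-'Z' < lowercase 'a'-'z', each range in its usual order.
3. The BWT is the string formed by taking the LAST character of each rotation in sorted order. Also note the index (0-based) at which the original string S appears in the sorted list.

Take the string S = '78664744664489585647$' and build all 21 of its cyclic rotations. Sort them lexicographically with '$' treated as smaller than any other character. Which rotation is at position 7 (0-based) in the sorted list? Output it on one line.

All 21 rotations (rotation i = S[i:]+S[:i]):
  rot[0] = 78664744664489585647$
  rot[1] = 8664744664489585647$7
  rot[2] = 664744664489585647$78
  rot[3] = 64744664489585647$786
  rot[4] = 4744664489585647$7866
  rot[5] = 744664489585647$78664
  rot[6] = 44664489585647$786647
  rot[7] = 4664489585647$7866474
  rot[8] = 664489585647$78664744
  rot[9] = 64489585647$786647446
  rot[10] = 4489585647$7866474466
  rot[11] = 489585647$78664744664
  rot[12] = 89585647$786647446644
  rot[13] = 9585647$7866474466448
  rot[14] = 585647$78664744664489
  rot[15] = 85647$786647446644895
  rot[16] = 5647$7866474466448958
  rot[17] = 647$78664744664489585
  rot[18] = 47$786647446644895856
  rot[19] = 7$7866474466448958564
  rot[20] = $78664744664489585647
Sorted (with $ < everything):
  sorted[0] = $78664744664489585647
  sorted[1] = 44664489585647$786647
  sorted[2] = 4489585647$7866474466
  sorted[3] = 4664489585647$7866474
  sorted[4] = 47$786647446644895856
  sorted[5] = 4744664489585647$7866
  sorted[6] = 489585647$78664744664
  sorted[7] = 5647$7866474466448958
  sorted[8] = 585647$78664744664489
  sorted[9] = 64489585647$786647446
  sorted[10] = 647$78664744664489585
  sorted[11] = 64744664489585647$786
  sorted[12] = 664489585647$78664744
  sorted[13] = 664744664489585647$78
  sorted[14] = 7$7866474466448958564
  sorted[15] = 744664489585647$78664
  sorted[16] = 78664744664489585647$
  sorted[17] = 85647$786647446644895
  sorted[18] = 8664744664489585647$7
  sorted[19] = 89585647$786647446644
  sorted[20] = 9585647$7866474466448
sorted[7] = 5647$7866474466448958

Answer: 5647$7866474466448958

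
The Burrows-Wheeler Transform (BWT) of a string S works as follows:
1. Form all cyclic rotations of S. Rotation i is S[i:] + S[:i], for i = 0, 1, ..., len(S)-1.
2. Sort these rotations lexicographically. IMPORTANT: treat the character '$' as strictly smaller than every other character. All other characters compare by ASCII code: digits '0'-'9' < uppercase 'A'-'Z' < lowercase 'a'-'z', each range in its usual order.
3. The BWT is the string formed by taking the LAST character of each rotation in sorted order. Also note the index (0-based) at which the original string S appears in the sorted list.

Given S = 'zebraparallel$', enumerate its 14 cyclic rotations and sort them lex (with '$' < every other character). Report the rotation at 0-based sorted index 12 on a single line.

Answer: raparallel$zeb

Derivation:
All 14 rotations (rotation i = S[i:]+S[:i]):
  rot[0] = zebraparallel$
  rot[1] = ebraparallel$z
  rot[2] = braparallel$ze
  rot[3] = raparallel$zeb
  rot[4] = aparallel$zebr
  rot[5] = parallel$zebra
  rot[6] = arallel$zebrap
  rot[7] = rallel$zebrapa
  rot[8] = allel$zebrapar
  rot[9] = llel$zebrapara
  rot[10] = lel$zebraparal
  rot[11] = el$zebraparall
  rot[12] = l$zebraparalle
  rot[13] = $zebraparallel
Sorted (with $ < everything):
  sorted[0] = $zebraparallel
  sorted[1] = allel$zebrapar
  sorted[2] = aparallel$zebr
  sorted[3] = arallel$zebrap
  sorted[4] = braparallel$ze
  sorted[5] = ebraparallel$z
  sorted[6] = el$zebraparall
  sorted[7] = l$zebraparalle
  sorted[8] = lel$zebraparal
  sorted[9] = llel$zebrapara
  sorted[10] = parallel$zebra
  sorted[11] = rallel$zebrapa
  sorted[12] = raparallel$zeb
  sorted[13] = zebraparallel$
sorted[12] = raparallel$zeb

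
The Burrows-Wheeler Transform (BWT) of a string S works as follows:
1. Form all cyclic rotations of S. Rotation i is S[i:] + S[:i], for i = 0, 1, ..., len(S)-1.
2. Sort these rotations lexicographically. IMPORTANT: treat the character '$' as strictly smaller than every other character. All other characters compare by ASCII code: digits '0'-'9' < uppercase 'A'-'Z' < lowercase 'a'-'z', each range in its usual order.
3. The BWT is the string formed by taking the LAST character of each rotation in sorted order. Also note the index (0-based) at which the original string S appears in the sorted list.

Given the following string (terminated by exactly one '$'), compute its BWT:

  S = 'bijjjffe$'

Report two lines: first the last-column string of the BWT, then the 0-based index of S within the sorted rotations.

All 9 rotations (rotation i = S[i:]+S[:i]):
  rot[0] = bijjjffe$
  rot[1] = ijjjffe$b
  rot[2] = jjjffe$bi
  rot[3] = jjffe$bij
  rot[4] = jffe$bijj
  rot[5] = ffe$bijjj
  rot[6] = fe$bijjjf
  rot[7] = e$bijjjff
  rot[8] = $bijjjffe
Sorted (with $ < everything):
  sorted[0] = $bijjjffe  (last char: 'e')
  sorted[1] = bijjjffe$  (last char: '$')
  sorted[2] = e$bijjjff  (last char: 'f')
  sorted[3] = fe$bijjjf  (last char: 'f')
  sorted[4] = ffe$bijjj  (last char: 'j')
  sorted[5] = ijjjffe$b  (last char: 'b')
  sorted[6] = jffe$bijj  (last char: 'j')
  sorted[7] = jjffe$bij  (last char: 'j')
  sorted[8] = jjjffe$bi  (last char: 'i')
Last column: e$ffjbjji
Original string S is at sorted index 1

Answer: e$ffjbjji
1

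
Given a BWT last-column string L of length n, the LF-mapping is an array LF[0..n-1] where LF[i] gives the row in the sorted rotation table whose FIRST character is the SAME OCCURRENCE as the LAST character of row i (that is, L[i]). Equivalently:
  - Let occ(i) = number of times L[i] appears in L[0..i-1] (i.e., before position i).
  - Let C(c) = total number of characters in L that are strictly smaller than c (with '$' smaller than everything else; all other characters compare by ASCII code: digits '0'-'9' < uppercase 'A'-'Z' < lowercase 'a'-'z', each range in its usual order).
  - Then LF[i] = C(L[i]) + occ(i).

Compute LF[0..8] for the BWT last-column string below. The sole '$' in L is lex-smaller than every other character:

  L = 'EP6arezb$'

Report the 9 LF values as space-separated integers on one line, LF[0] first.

Char counts: '$':1, '6':1, 'E':1, 'P':1, 'a':1, 'b':1, 'e':1, 'r':1, 'z':1
C (first-col start): C('$')=0, C('6')=1, C('E')=2, C('P')=3, C('a')=4, C('b')=5, C('e')=6, C('r')=7, C('z')=8
L[0]='E': occ=0, LF[0]=C('E')+0=2+0=2
L[1]='P': occ=0, LF[1]=C('P')+0=3+0=3
L[2]='6': occ=0, LF[2]=C('6')+0=1+0=1
L[3]='a': occ=0, LF[3]=C('a')+0=4+0=4
L[4]='r': occ=0, LF[4]=C('r')+0=7+0=7
L[5]='e': occ=0, LF[5]=C('e')+0=6+0=6
L[6]='z': occ=0, LF[6]=C('z')+0=8+0=8
L[7]='b': occ=0, LF[7]=C('b')+0=5+0=5
L[8]='$': occ=0, LF[8]=C('$')+0=0+0=0

Answer: 2 3 1 4 7 6 8 5 0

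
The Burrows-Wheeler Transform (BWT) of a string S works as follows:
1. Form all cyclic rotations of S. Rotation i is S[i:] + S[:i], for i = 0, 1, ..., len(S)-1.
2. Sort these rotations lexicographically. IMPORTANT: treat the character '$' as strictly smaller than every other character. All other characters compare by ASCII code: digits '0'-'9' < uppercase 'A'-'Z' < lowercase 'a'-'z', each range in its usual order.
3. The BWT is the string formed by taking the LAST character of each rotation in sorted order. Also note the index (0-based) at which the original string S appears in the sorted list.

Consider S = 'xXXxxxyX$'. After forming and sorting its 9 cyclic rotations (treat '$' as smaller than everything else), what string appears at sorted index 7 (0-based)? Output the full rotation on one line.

All 9 rotations (rotation i = S[i:]+S[:i]):
  rot[0] = xXXxxxyX$
  rot[1] = XXxxxyX$x
  rot[2] = XxxxyX$xX
  rot[3] = xxxyX$xXX
  rot[4] = xxyX$xXXx
  rot[5] = xyX$xXXxx
  rot[6] = yX$xXXxxx
  rot[7] = X$xXXxxxy
  rot[8] = $xXXxxxyX
Sorted (with $ < everything):
  sorted[0] = $xXXxxxyX
  sorted[1] = X$xXXxxxy
  sorted[2] = XXxxxyX$x
  sorted[3] = XxxxyX$xX
  sorted[4] = xXXxxxyX$
  sorted[5] = xxxyX$xXX
  sorted[6] = xxyX$xXXx
  sorted[7] = xyX$xXXxx
  sorted[8] = yX$xXXxxx
sorted[7] = xyX$xXXxx

Answer: xyX$xXXxx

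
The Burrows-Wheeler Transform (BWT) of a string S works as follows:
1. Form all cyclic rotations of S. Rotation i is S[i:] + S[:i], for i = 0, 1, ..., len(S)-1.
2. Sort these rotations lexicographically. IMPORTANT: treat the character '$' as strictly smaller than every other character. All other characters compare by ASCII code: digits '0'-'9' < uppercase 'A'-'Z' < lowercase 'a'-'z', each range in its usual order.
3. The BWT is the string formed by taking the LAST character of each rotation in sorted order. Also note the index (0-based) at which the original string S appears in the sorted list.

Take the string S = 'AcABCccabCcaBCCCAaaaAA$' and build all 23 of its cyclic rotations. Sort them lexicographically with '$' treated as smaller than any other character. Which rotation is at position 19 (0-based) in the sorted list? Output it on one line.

All 23 rotations (rotation i = S[i:]+S[:i]):
  rot[0] = AcABCccabCcaBCCCAaaaAA$
  rot[1] = cABCccabCcaBCCCAaaaAA$A
  rot[2] = ABCccabCcaBCCCAaaaAA$Ac
  rot[3] = BCccabCcaBCCCAaaaAA$AcA
  rot[4] = CccabCcaBCCCAaaaAA$AcAB
  rot[5] = ccabCcaBCCCAaaaAA$AcABC
  rot[6] = cabCcaBCCCAaaaAA$AcABCc
  rot[7] = abCcaBCCCAaaaAA$AcABCcc
  rot[8] = bCcaBCCCAaaaAA$AcABCcca
  rot[9] = CcaBCCCAaaaAA$AcABCccab
  rot[10] = caBCCCAaaaAA$AcABCccabC
  rot[11] = aBCCCAaaaAA$AcABCccabCc
  rot[12] = BCCCAaaaAA$AcABCccabCca
  rot[13] = CCCAaaaAA$AcABCccabCcaB
  rot[14] = CCAaaaAA$AcABCccabCcaBC
  rot[15] = CAaaaAA$AcABCccabCcaBCC
  rot[16] = AaaaAA$AcABCccabCcaBCCC
  rot[17] = aaaAA$AcABCccabCcaBCCCA
  rot[18] = aaAA$AcABCccabCcaBCCCAa
  rot[19] = aAA$AcABCccabCcaBCCCAaa
  rot[20] = AA$AcABCccabCcaBCCCAaaa
  rot[21] = A$AcABCccabCcaBCCCAaaaA
  rot[22] = $AcABCccabCcaBCCCAaaaAA
Sorted (with $ < everything):
  sorted[0] = $AcABCccabCcaBCCCAaaaAA
  sorted[1] = A$AcABCccabCcaBCCCAaaaA
  sorted[2] = AA$AcABCccabCcaBCCCAaaa
  sorted[3] = ABCccabCcaBCCCAaaaAA$Ac
  sorted[4] = AaaaAA$AcABCccabCcaBCCC
  sorted[5] = AcABCccabCcaBCCCAaaaAA$
  sorted[6] = BCCCAaaaAA$AcABCccabCca
  sorted[7] = BCccabCcaBCCCAaaaAA$AcA
  sorted[8] = CAaaaAA$AcABCccabCcaBCC
  sorted[9] = CCAaaaAA$AcABCccabCcaBC
  sorted[10] = CCCAaaaAA$AcABCccabCcaB
  sorted[11] = CcaBCCCAaaaAA$AcABCccab
  sorted[12] = CccabCcaBCCCAaaaAA$AcAB
  sorted[13] = aAA$AcABCccabCcaBCCCAaa
  sorted[14] = aBCCCAaaaAA$AcABCccabCc
  sorted[15] = aaAA$AcABCccabCcaBCCCAa
  sorted[16] = aaaAA$AcABCccabCcaBCCCA
  sorted[17] = abCcaBCCCAaaaAA$AcABCcc
  sorted[18] = bCcaBCCCAaaaAA$AcABCcca
  sorted[19] = cABCccabCcaBCCCAaaaAA$A
  sorted[20] = caBCCCAaaaAA$AcABCccabC
  sorted[21] = cabCcaBCCCAaaaAA$AcABCc
  sorted[22] = ccabCcaBCCCAaaaAA$AcABC
sorted[19] = cABCccabCcaBCCCAaaaAA$A

Answer: cABCccabCcaBCCCAaaaAA$A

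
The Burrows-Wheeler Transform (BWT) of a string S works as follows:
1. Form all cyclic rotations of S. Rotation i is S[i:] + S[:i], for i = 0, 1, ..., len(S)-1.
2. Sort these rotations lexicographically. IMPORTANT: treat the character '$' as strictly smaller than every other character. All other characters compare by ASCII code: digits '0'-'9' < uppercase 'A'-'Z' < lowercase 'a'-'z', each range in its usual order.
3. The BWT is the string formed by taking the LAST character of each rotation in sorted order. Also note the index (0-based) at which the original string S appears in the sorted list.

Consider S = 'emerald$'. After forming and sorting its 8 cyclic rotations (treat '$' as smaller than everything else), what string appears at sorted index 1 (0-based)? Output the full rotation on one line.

All 8 rotations (rotation i = S[i:]+S[:i]):
  rot[0] = emerald$
  rot[1] = merald$e
  rot[2] = erald$em
  rot[3] = rald$eme
  rot[4] = ald$emer
  rot[5] = ld$emera
  rot[6] = d$emeral
  rot[7] = $emerald
Sorted (with $ < everything):
  sorted[0] = $emerald
  sorted[1] = ald$emer
  sorted[2] = d$emeral
  sorted[3] = emerald$
  sorted[4] = erald$em
  sorted[5] = ld$emera
  sorted[6] = merald$e
  sorted[7] = rald$eme
sorted[1] = ald$emer

Answer: ald$emer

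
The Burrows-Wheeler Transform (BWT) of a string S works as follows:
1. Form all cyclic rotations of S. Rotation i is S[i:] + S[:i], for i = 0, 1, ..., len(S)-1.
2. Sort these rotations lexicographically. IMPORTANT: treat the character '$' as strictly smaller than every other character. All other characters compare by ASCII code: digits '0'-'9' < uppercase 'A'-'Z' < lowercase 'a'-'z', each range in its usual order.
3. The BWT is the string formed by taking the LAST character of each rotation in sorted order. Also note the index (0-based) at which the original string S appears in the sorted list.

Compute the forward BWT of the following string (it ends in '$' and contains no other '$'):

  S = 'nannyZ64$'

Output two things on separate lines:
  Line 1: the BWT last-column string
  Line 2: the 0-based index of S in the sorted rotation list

Answer: 46Zyn$ann
5

Derivation:
All 9 rotations (rotation i = S[i:]+S[:i]):
  rot[0] = nannyZ64$
  rot[1] = annyZ64$n
  rot[2] = nnyZ64$na
  rot[3] = nyZ64$nan
  rot[4] = yZ64$nann
  rot[5] = Z64$nanny
  rot[6] = 64$nannyZ
  rot[7] = 4$nannyZ6
  rot[8] = $nannyZ64
Sorted (with $ < everything):
  sorted[0] = $nannyZ64  (last char: '4')
  sorted[1] = 4$nannyZ6  (last char: '6')
  sorted[2] = 64$nannyZ  (last char: 'Z')
  sorted[3] = Z64$nanny  (last char: 'y')
  sorted[4] = annyZ64$n  (last char: 'n')
  sorted[5] = nannyZ64$  (last char: '$')
  sorted[6] = nnyZ64$na  (last char: 'a')
  sorted[7] = nyZ64$nan  (last char: 'n')
  sorted[8] = yZ64$nann  (last char: 'n')
Last column: 46Zyn$ann
Original string S is at sorted index 5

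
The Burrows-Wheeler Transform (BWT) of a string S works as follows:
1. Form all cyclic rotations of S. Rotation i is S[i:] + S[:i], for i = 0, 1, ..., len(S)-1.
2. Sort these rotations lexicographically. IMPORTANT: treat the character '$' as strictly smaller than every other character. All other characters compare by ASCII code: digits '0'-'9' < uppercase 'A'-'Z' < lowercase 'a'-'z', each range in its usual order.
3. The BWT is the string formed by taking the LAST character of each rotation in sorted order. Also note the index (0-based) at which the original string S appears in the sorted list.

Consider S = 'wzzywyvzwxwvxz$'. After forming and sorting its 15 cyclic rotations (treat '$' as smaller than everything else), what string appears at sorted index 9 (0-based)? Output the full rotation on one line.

Answer: yvzwxwvxz$wzzyw

Derivation:
All 15 rotations (rotation i = S[i:]+S[:i]):
  rot[0] = wzzywyvzwxwvxz$
  rot[1] = zzywyvzwxwvxz$w
  rot[2] = zywyvzwxwvxz$wz
  rot[3] = ywyvzwxwvxz$wzz
  rot[4] = wyvzwxwvxz$wzzy
  rot[5] = yvzwxwvxz$wzzyw
  rot[6] = vzwxwvxz$wzzywy
  rot[7] = zwxwvxz$wzzywyv
  rot[8] = wxwvxz$wzzywyvz
  rot[9] = xwvxz$wzzywyvzw
  rot[10] = wvxz$wzzywyvzwx
  rot[11] = vxz$wzzywyvzwxw
  rot[12] = xz$wzzywyvzwxwv
  rot[13] = z$wzzywyvzwxwvx
  rot[14] = $wzzywyvzwxwvxz
Sorted (with $ < everything):
  sorted[0] = $wzzywyvzwxwvxz
  sorted[1] = vxz$wzzywyvzwxw
  sorted[2] = vzwxwvxz$wzzywy
  sorted[3] = wvxz$wzzywyvzwx
  sorted[4] = wxwvxz$wzzywyvz
  sorted[5] = wyvzwxwvxz$wzzy
  sorted[6] = wzzywyvzwxwvxz$
  sorted[7] = xwvxz$wzzywyvzw
  sorted[8] = xz$wzzywyvzwxwv
  sorted[9] = yvzwxwvxz$wzzyw
  sorted[10] = ywyvzwxwvxz$wzz
  sorted[11] = z$wzzywyvzwxwvx
  sorted[12] = zwxwvxz$wzzywyv
  sorted[13] = zywyvzwxwvxz$wz
  sorted[14] = zzywyvzwxwvxz$w
sorted[9] = yvzwxwvxz$wzzyw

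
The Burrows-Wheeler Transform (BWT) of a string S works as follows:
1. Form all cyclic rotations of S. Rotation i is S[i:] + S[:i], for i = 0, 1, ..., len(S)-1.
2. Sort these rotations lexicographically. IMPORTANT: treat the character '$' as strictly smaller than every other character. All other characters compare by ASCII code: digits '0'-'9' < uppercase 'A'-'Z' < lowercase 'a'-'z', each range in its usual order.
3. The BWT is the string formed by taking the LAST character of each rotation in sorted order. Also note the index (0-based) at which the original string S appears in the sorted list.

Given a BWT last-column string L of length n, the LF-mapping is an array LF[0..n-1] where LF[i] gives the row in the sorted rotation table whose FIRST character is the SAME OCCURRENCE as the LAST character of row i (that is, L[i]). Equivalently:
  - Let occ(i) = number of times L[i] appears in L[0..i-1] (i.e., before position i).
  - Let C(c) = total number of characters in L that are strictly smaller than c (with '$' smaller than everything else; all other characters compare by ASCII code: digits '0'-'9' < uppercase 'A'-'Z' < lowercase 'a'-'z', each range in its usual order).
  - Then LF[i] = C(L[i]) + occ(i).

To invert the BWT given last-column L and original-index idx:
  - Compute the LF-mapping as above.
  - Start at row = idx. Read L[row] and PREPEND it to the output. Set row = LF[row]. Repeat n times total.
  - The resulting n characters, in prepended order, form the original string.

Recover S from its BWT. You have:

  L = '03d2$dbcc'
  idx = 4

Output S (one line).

LF mapping: 1 3 7 2 0 8 4 5 6
Walk LF starting at row 4, prepending L[row]:
  step 1: row=4, L[4]='$', prepend. Next row=LF[4]=0
  step 2: row=0, L[0]='0', prepend. Next row=LF[0]=1
  step 3: row=1, L[1]='3', prepend. Next row=LF[1]=3
  step 4: row=3, L[3]='2', prepend. Next row=LF[3]=2
  step 5: row=2, L[2]='d', prepend. Next row=LF[2]=7
  step 6: row=7, L[7]='c', prepend. Next row=LF[7]=5
  step 7: row=5, L[5]='d', prepend. Next row=LF[5]=8
  step 8: row=8, L[8]='c', prepend. Next row=LF[8]=6
  step 9: row=6, L[6]='b', prepend. Next row=LF[6]=4
Reversed output: bcdcd230$

Answer: bcdcd230$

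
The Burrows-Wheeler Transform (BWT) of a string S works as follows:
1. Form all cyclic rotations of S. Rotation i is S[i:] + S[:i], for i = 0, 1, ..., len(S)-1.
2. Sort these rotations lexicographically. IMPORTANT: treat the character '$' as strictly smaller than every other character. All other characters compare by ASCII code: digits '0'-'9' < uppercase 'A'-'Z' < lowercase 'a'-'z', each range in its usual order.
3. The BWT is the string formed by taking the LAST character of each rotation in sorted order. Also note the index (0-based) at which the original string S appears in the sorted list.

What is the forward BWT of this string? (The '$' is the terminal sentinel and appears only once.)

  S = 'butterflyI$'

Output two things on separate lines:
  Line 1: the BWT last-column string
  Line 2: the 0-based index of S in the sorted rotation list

All 11 rotations (rotation i = S[i:]+S[:i]):
  rot[0] = butterflyI$
  rot[1] = utterflyI$b
  rot[2] = tterflyI$bu
  rot[3] = terflyI$but
  rot[4] = erflyI$butt
  rot[5] = rflyI$butte
  rot[6] = flyI$butter
  rot[7] = lyI$butterf
  rot[8] = yI$butterfl
  rot[9] = I$butterfly
  rot[10] = $butterflyI
Sorted (with $ < everything):
  sorted[0] = $butterflyI  (last char: 'I')
  sorted[1] = I$butterfly  (last char: 'y')
  sorted[2] = butterflyI$  (last char: '$')
  sorted[3] = erflyI$butt  (last char: 't')
  sorted[4] = flyI$butter  (last char: 'r')
  sorted[5] = lyI$butterf  (last char: 'f')
  sorted[6] = rflyI$butte  (last char: 'e')
  sorted[7] = terflyI$but  (last char: 't')
  sorted[8] = tterflyI$bu  (last char: 'u')
  sorted[9] = utterflyI$b  (last char: 'b')
  sorted[10] = yI$butterfl  (last char: 'l')
Last column: Iy$trfetubl
Original string S is at sorted index 2

Answer: Iy$trfetubl
2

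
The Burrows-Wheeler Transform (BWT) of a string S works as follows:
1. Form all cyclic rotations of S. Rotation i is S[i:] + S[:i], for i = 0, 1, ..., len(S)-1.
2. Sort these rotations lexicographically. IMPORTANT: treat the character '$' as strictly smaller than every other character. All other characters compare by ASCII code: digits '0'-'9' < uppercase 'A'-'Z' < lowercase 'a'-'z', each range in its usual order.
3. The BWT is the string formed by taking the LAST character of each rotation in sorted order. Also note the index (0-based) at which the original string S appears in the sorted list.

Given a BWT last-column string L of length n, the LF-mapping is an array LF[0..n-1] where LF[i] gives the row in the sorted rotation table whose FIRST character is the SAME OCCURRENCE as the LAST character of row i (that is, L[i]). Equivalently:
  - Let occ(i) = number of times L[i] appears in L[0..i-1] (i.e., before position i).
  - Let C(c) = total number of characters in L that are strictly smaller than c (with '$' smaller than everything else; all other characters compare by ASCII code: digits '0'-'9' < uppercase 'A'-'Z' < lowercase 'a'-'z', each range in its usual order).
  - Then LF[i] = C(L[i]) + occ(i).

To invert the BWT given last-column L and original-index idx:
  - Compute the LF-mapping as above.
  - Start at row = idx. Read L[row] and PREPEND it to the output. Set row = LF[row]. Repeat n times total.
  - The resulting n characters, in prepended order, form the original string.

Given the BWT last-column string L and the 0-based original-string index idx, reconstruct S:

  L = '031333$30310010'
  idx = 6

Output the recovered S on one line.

LF mapping: 1 9 6 10 11 12 0 13 2 14 7 3 4 8 5
Walk LF starting at row 6, prepending L[row]:
  step 1: row=6, L[6]='$', prepend. Next row=LF[6]=0
  step 2: row=0, L[0]='0', prepend. Next row=LF[0]=1
  step 3: row=1, L[1]='3', prepend. Next row=LF[1]=9
  step 4: row=9, L[9]='3', prepend. Next row=LF[9]=14
  step 5: row=14, L[14]='0', prepend. Next row=LF[14]=5
  step 6: row=5, L[5]='3', prepend. Next row=LF[5]=12
  step 7: row=12, L[12]='0', prepend. Next row=LF[12]=4
  step 8: row=4, L[4]='3', prepend. Next row=LF[4]=11
  step 9: row=11, L[11]='0', prepend. Next row=LF[11]=3
  step 10: row=3, L[3]='3', prepend. Next row=LF[3]=10
  step 11: row=10, L[10]='1', prepend. Next row=LF[10]=7
  step 12: row=7, L[7]='3', prepend. Next row=LF[7]=13
  step 13: row=13, L[13]='1', prepend. Next row=LF[13]=8
  step 14: row=8, L[8]='0', prepend. Next row=LF[8]=2
  step 15: row=2, L[2]='1', prepend. Next row=LF[2]=6
Reversed output: 10131303030330$

Answer: 10131303030330$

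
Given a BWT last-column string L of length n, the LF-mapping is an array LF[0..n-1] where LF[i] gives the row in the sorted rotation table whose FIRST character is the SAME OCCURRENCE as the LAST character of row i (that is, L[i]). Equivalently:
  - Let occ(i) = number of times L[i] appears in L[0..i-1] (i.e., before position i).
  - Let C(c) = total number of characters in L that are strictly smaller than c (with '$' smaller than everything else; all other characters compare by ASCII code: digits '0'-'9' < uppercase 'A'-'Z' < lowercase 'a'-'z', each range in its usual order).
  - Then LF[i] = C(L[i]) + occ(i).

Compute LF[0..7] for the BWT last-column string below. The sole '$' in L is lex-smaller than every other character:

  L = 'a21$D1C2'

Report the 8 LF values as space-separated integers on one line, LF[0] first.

Char counts: '$':1, '1':2, '2':2, 'C':1, 'D':1, 'a':1
C (first-col start): C('$')=0, C('1')=1, C('2')=3, C('C')=5, C('D')=6, C('a')=7
L[0]='a': occ=0, LF[0]=C('a')+0=7+0=7
L[1]='2': occ=0, LF[1]=C('2')+0=3+0=3
L[2]='1': occ=0, LF[2]=C('1')+0=1+0=1
L[3]='$': occ=0, LF[3]=C('$')+0=0+0=0
L[4]='D': occ=0, LF[4]=C('D')+0=6+0=6
L[5]='1': occ=1, LF[5]=C('1')+1=1+1=2
L[6]='C': occ=0, LF[6]=C('C')+0=5+0=5
L[7]='2': occ=1, LF[7]=C('2')+1=3+1=4

Answer: 7 3 1 0 6 2 5 4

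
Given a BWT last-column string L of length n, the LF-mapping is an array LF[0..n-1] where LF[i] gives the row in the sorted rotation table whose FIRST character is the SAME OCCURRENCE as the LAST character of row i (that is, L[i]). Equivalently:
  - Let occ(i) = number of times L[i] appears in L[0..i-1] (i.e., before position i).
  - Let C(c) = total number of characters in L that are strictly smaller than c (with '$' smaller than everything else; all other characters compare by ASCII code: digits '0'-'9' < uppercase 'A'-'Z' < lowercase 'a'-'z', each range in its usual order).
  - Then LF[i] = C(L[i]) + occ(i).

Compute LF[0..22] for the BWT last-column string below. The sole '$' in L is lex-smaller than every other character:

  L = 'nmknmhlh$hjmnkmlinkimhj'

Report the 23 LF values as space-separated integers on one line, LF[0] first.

Answer: 19 14 9 20 15 1 12 2 0 3 7 16 21 10 17 13 5 22 11 6 18 4 8

Derivation:
Char counts: '$':1, 'h':4, 'i':2, 'j':2, 'k':3, 'l':2, 'm':5, 'n':4
C (first-col start): C('$')=0, C('h')=1, C('i')=5, C('j')=7, C('k')=9, C('l')=12, C('m')=14, C('n')=19
L[0]='n': occ=0, LF[0]=C('n')+0=19+0=19
L[1]='m': occ=0, LF[1]=C('m')+0=14+0=14
L[2]='k': occ=0, LF[2]=C('k')+0=9+0=9
L[3]='n': occ=1, LF[3]=C('n')+1=19+1=20
L[4]='m': occ=1, LF[4]=C('m')+1=14+1=15
L[5]='h': occ=0, LF[5]=C('h')+0=1+0=1
L[6]='l': occ=0, LF[6]=C('l')+0=12+0=12
L[7]='h': occ=1, LF[7]=C('h')+1=1+1=2
L[8]='$': occ=0, LF[8]=C('$')+0=0+0=0
L[9]='h': occ=2, LF[9]=C('h')+2=1+2=3
L[10]='j': occ=0, LF[10]=C('j')+0=7+0=7
L[11]='m': occ=2, LF[11]=C('m')+2=14+2=16
L[12]='n': occ=2, LF[12]=C('n')+2=19+2=21
L[13]='k': occ=1, LF[13]=C('k')+1=9+1=10
L[14]='m': occ=3, LF[14]=C('m')+3=14+3=17
L[15]='l': occ=1, LF[15]=C('l')+1=12+1=13
L[16]='i': occ=0, LF[16]=C('i')+0=5+0=5
L[17]='n': occ=3, LF[17]=C('n')+3=19+3=22
L[18]='k': occ=2, LF[18]=C('k')+2=9+2=11
L[19]='i': occ=1, LF[19]=C('i')+1=5+1=6
L[20]='m': occ=4, LF[20]=C('m')+4=14+4=18
L[21]='h': occ=3, LF[21]=C('h')+3=1+3=4
L[22]='j': occ=1, LF[22]=C('j')+1=7+1=8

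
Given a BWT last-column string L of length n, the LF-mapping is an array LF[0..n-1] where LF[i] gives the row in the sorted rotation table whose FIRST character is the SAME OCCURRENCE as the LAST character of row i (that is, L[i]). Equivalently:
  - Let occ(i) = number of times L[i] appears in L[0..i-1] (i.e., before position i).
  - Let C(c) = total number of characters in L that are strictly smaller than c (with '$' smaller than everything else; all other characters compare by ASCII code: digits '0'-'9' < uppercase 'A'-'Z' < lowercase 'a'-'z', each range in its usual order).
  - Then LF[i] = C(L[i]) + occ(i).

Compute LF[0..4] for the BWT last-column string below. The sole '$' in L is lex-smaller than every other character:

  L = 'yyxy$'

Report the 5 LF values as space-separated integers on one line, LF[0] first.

Char counts: '$':1, 'x':1, 'y':3
C (first-col start): C('$')=0, C('x')=1, C('y')=2
L[0]='y': occ=0, LF[0]=C('y')+0=2+0=2
L[1]='y': occ=1, LF[1]=C('y')+1=2+1=3
L[2]='x': occ=0, LF[2]=C('x')+0=1+0=1
L[3]='y': occ=2, LF[3]=C('y')+2=2+2=4
L[4]='$': occ=0, LF[4]=C('$')+0=0+0=0

Answer: 2 3 1 4 0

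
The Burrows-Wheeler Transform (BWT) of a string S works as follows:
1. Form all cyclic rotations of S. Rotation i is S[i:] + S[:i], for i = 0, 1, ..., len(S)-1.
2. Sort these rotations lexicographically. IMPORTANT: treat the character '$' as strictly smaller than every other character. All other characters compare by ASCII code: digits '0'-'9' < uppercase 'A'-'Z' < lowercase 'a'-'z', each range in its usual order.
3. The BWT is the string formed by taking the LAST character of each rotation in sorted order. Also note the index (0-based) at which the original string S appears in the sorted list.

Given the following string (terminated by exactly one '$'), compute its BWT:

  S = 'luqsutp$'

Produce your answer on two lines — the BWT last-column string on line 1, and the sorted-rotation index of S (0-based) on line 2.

Answer: p$tuquls
1

Derivation:
All 8 rotations (rotation i = S[i:]+S[:i]):
  rot[0] = luqsutp$
  rot[1] = uqsutp$l
  rot[2] = qsutp$lu
  rot[3] = sutp$luq
  rot[4] = utp$luqs
  rot[5] = tp$luqsu
  rot[6] = p$luqsut
  rot[7] = $luqsutp
Sorted (with $ < everything):
  sorted[0] = $luqsutp  (last char: 'p')
  sorted[1] = luqsutp$  (last char: '$')
  sorted[2] = p$luqsut  (last char: 't')
  sorted[3] = qsutp$lu  (last char: 'u')
  sorted[4] = sutp$luq  (last char: 'q')
  sorted[5] = tp$luqsu  (last char: 'u')
  sorted[6] = uqsutp$l  (last char: 'l')
  sorted[7] = utp$luqs  (last char: 's')
Last column: p$tuquls
Original string S is at sorted index 1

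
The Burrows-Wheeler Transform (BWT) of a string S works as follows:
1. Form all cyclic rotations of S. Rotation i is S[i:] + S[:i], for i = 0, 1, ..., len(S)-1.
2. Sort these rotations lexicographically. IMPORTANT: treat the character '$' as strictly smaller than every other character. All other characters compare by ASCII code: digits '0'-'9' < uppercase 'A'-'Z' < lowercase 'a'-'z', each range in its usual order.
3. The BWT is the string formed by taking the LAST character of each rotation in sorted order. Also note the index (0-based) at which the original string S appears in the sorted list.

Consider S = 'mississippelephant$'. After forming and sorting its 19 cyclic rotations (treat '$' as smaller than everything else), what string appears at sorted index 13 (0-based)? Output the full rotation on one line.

All 19 rotations (rotation i = S[i:]+S[:i]):
  rot[0] = mississippelephant$
  rot[1] = ississippelephant$m
  rot[2] = ssissippelephant$mi
  rot[3] = sissippelephant$mis
  rot[4] = issippelephant$miss
  rot[5] = ssippelephant$missi
  rot[6] = sippelephant$missis
  rot[7] = ippelephant$mississ
  rot[8] = ppelephant$mississi
  rot[9] = pelephant$mississip
  rot[10] = elephant$mississipp
  rot[11] = lephant$mississippe
  rot[12] = ephant$mississippel
  rot[13] = phant$mississippele
  rot[14] = hant$mississippelep
  rot[15] = ant$mississippeleph
  rot[16] = nt$mississippelepha
  rot[17] = t$mississippelephan
  rot[18] = $mississippelephant
Sorted (with $ < everything):
  sorted[0] = $mississippelephant
  sorted[1] = ant$mississippeleph
  sorted[2] = elephant$mississipp
  sorted[3] = ephant$mississippel
  sorted[4] = hant$mississippelep
  sorted[5] = ippelephant$mississ
  sorted[6] = issippelephant$miss
  sorted[7] = ississippelephant$m
  sorted[8] = lephant$mississippe
  sorted[9] = mississippelephant$
  sorted[10] = nt$mississippelepha
  sorted[11] = pelephant$mississip
  sorted[12] = phant$mississippele
  sorted[13] = ppelephant$mississi
  sorted[14] = sippelephant$missis
  sorted[15] = sissippelephant$mis
  sorted[16] = ssippelephant$missi
  sorted[17] = ssissippelephant$mi
  sorted[18] = t$mississippelephan
sorted[13] = ppelephant$mississi

Answer: ppelephant$mississi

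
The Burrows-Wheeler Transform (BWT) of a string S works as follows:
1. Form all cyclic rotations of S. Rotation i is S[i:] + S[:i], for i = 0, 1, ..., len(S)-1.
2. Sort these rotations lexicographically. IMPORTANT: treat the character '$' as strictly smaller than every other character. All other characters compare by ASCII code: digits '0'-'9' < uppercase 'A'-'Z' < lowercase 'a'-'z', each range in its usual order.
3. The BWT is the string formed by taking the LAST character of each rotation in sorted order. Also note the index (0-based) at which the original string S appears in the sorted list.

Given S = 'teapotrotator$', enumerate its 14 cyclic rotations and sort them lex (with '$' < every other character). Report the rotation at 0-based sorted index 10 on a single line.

All 14 rotations (rotation i = S[i:]+S[:i]):
  rot[0] = teapotrotator$
  rot[1] = eapotrotator$t
  rot[2] = apotrotator$te
  rot[3] = potrotator$tea
  rot[4] = otrotator$teap
  rot[5] = trotator$teapo
  rot[6] = rotator$teapot
  rot[7] = otator$teapotr
  rot[8] = tator$teapotro
  rot[9] = ator$teapotrot
  rot[10] = tor$teapotrota
  rot[11] = or$teapotrotat
  rot[12] = r$teapotrotato
  rot[13] = $teapotrotator
Sorted (with $ < everything):
  sorted[0] = $teapotrotator
  sorted[1] = apotrotator$te
  sorted[2] = ator$teapotrot
  sorted[3] = eapotrotator$t
  sorted[4] = or$teapotrotat
  sorted[5] = otator$teapotr
  sorted[6] = otrotator$teap
  sorted[7] = potrotator$tea
  sorted[8] = r$teapotrotato
  sorted[9] = rotator$teapot
  sorted[10] = tator$teapotro
  sorted[11] = teapotrotator$
  sorted[12] = tor$teapotrota
  sorted[13] = trotator$teapo
sorted[10] = tator$teapotro

Answer: tator$teapotro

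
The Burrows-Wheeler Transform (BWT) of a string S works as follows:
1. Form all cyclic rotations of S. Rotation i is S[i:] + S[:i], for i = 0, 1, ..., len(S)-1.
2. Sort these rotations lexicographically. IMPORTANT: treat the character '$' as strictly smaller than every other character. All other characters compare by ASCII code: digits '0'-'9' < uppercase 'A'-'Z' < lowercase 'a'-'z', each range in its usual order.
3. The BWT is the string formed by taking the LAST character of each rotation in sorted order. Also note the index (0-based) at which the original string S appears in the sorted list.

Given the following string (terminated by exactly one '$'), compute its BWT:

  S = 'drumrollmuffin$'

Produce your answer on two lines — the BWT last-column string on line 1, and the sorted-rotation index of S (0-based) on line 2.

Answer: n$uffolulirmdmr
1

Derivation:
All 15 rotations (rotation i = S[i:]+S[:i]):
  rot[0] = drumrollmuffin$
  rot[1] = rumrollmuffin$d
  rot[2] = umrollmuffin$dr
  rot[3] = mrollmuffin$dru
  rot[4] = rollmuffin$drum
  rot[5] = ollmuffin$drumr
  rot[6] = llmuffin$drumro
  rot[7] = lmuffin$drumrol
  rot[8] = muffin$drumroll
  rot[9] = uffin$drumrollm
  rot[10] = ffin$drumrollmu
  rot[11] = fin$drumrollmuf
  rot[12] = in$drumrollmuff
  rot[13] = n$drumrollmuffi
  rot[14] = $drumrollmuffin
Sorted (with $ < everything):
  sorted[0] = $drumrollmuffin  (last char: 'n')
  sorted[1] = drumrollmuffin$  (last char: '$')
  sorted[2] = ffin$drumrollmu  (last char: 'u')
  sorted[3] = fin$drumrollmuf  (last char: 'f')
  sorted[4] = in$drumrollmuff  (last char: 'f')
  sorted[5] = llmuffin$drumro  (last char: 'o')
  sorted[6] = lmuffin$drumrol  (last char: 'l')
  sorted[7] = mrollmuffin$dru  (last char: 'u')
  sorted[8] = muffin$drumroll  (last char: 'l')
  sorted[9] = n$drumrollmuffi  (last char: 'i')
  sorted[10] = ollmuffin$drumr  (last char: 'r')
  sorted[11] = rollmuffin$drum  (last char: 'm')
  sorted[12] = rumrollmuffin$d  (last char: 'd')
  sorted[13] = uffin$drumrollm  (last char: 'm')
  sorted[14] = umrollmuffin$dr  (last char: 'r')
Last column: n$uffolulirmdmr
Original string S is at sorted index 1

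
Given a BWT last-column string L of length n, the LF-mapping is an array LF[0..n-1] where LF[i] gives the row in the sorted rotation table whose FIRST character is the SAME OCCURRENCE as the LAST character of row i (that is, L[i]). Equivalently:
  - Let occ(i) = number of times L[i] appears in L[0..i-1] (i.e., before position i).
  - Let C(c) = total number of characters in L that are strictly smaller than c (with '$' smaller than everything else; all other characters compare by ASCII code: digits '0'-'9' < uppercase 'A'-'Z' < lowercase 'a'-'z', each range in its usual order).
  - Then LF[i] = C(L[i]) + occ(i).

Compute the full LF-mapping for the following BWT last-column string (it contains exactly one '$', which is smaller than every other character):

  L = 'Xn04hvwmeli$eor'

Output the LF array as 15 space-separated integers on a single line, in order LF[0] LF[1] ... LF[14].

Answer: 3 10 1 2 6 13 14 9 4 8 7 0 5 11 12

Derivation:
Char counts: '$':1, '0':1, '4':1, 'X':1, 'e':2, 'h':1, 'i':1, 'l':1, 'm':1, 'n':1, 'o':1, 'r':1, 'v':1, 'w':1
C (first-col start): C('$')=0, C('0')=1, C('4')=2, C('X')=3, C('e')=4, C('h')=6, C('i')=7, C('l')=8, C('m')=9, C('n')=10, C('o')=11, C('r')=12, C('v')=13, C('w')=14
L[0]='X': occ=0, LF[0]=C('X')+0=3+0=3
L[1]='n': occ=0, LF[1]=C('n')+0=10+0=10
L[2]='0': occ=0, LF[2]=C('0')+0=1+0=1
L[3]='4': occ=0, LF[3]=C('4')+0=2+0=2
L[4]='h': occ=0, LF[4]=C('h')+0=6+0=6
L[5]='v': occ=0, LF[5]=C('v')+0=13+0=13
L[6]='w': occ=0, LF[6]=C('w')+0=14+0=14
L[7]='m': occ=0, LF[7]=C('m')+0=9+0=9
L[8]='e': occ=0, LF[8]=C('e')+0=4+0=4
L[9]='l': occ=0, LF[9]=C('l')+0=8+0=8
L[10]='i': occ=0, LF[10]=C('i')+0=7+0=7
L[11]='$': occ=0, LF[11]=C('$')+0=0+0=0
L[12]='e': occ=1, LF[12]=C('e')+1=4+1=5
L[13]='o': occ=0, LF[13]=C('o')+0=11+0=11
L[14]='r': occ=0, LF[14]=C('r')+0=12+0=12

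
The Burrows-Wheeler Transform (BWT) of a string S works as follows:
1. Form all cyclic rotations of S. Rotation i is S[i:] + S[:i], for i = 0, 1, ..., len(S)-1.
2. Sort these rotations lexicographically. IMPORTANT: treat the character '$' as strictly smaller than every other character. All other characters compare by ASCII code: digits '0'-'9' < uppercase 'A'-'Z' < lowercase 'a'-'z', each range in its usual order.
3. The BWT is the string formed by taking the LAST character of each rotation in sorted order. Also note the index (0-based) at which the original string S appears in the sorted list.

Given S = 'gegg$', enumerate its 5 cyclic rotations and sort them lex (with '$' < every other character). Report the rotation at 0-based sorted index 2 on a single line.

All 5 rotations (rotation i = S[i:]+S[:i]):
  rot[0] = gegg$
  rot[1] = egg$g
  rot[2] = gg$ge
  rot[3] = g$geg
  rot[4] = $gegg
Sorted (with $ < everything):
  sorted[0] = $gegg
  sorted[1] = egg$g
  sorted[2] = g$geg
  sorted[3] = gegg$
  sorted[4] = gg$ge
sorted[2] = g$geg

Answer: g$geg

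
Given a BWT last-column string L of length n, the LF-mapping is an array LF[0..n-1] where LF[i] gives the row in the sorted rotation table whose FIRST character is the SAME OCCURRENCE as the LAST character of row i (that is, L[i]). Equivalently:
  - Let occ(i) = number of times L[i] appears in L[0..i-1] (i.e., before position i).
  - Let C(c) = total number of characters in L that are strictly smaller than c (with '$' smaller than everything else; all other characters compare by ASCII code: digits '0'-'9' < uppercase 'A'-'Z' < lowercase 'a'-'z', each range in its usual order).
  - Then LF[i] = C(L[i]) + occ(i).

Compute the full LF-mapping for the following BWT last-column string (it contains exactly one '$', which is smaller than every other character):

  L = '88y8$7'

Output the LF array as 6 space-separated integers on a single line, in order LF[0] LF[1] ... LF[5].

Char counts: '$':1, '7':1, '8':3, 'y':1
C (first-col start): C('$')=0, C('7')=1, C('8')=2, C('y')=5
L[0]='8': occ=0, LF[0]=C('8')+0=2+0=2
L[1]='8': occ=1, LF[1]=C('8')+1=2+1=3
L[2]='y': occ=0, LF[2]=C('y')+0=5+0=5
L[3]='8': occ=2, LF[3]=C('8')+2=2+2=4
L[4]='$': occ=0, LF[4]=C('$')+0=0+0=0
L[5]='7': occ=0, LF[5]=C('7')+0=1+0=1

Answer: 2 3 5 4 0 1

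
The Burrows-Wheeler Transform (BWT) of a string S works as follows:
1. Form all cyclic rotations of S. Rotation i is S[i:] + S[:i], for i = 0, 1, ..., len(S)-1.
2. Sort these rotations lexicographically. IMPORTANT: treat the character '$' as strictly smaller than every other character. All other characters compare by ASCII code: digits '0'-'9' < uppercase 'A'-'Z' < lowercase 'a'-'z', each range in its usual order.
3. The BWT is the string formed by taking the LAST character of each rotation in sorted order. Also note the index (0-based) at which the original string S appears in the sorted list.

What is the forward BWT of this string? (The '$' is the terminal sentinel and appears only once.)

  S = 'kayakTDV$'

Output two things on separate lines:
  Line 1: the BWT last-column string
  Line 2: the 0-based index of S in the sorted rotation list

All 9 rotations (rotation i = S[i:]+S[:i]):
  rot[0] = kayakTDV$
  rot[1] = ayakTDV$k
  rot[2] = yakTDV$ka
  rot[3] = akTDV$kay
  rot[4] = kTDV$kaya
  rot[5] = TDV$kayak
  rot[6] = DV$kayakT
  rot[7] = V$kayakTD
  rot[8] = $kayakTDV
Sorted (with $ < everything):
  sorted[0] = $kayakTDV  (last char: 'V')
  sorted[1] = DV$kayakT  (last char: 'T')
  sorted[2] = TDV$kayak  (last char: 'k')
  sorted[3] = V$kayakTD  (last char: 'D')
  sorted[4] = akTDV$kay  (last char: 'y')
  sorted[5] = ayakTDV$k  (last char: 'k')
  sorted[6] = kTDV$kaya  (last char: 'a')
  sorted[7] = kayakTDV$  (last char: '$')
  sorted[8] = yakTDV$ka  (last char: 'a')
Last column: VTkDyka$a
Original string S is at sorted index 7

Answer: VTkDyka$a
7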